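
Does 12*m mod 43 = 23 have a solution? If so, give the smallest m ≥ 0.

gcd(12, 43) = 1, so a unique solution mod 43 exists.
12⁻¹ ≡ 18 (mod 43).
m ≡ 18*23 ≡ 27 (mod 43).

27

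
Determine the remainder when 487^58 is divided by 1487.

1201

Compute successive squares:
487^1 ≡ 487 (mod 1487)
487^2 ≡ 487^2 = 237169 ≡ 736 (mod 1487)
487^4 ≡ 736^2 = 541696 ≡ 428 (mod 1487)
487^8 ≡ 428^2 = 183184 ≡ 283 (mod 1487)
487^16 ≡ 283^2 = 80089 ≡ 1278 (mod 1487)
487^32 ≡ 1278^2 = 1633284 ≡ 558 (mod 1487)
487^58 = 487^32 · 487^16 · 487^8 · 487^2 ≡ 558 · 1278 · 283 · 736 (mod 1487).
Accumulate the product:
558 · 1278 = 713124 ≡ 851
851 · 283 = 240833 ≡ 1426
1426 · 736 = 1049536 ≡ 1201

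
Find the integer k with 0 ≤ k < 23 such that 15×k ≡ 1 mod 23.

20

23 = 1×15 + 8
15 = 1×8 + 7
8 = 1×7 + 1
7 = 7×1 + 0
gcd(15, 23) = 1, so the inverse exists.
Bézout: 1 = 2×23 − 3×15.
So 15⁻¹ ≡ −3 ≡ 20 (mod 23).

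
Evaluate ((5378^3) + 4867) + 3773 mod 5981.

(5378)^3 ≡ 1252 (mod 5981)
1252 + 4867 = 6119 ≡ 138 (mod 5981)
138 + 3773 = 3911

3911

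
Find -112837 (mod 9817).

4967

-112837 = -12*9817 + 4967, so -112837 ≡ 4967 (mod 9817).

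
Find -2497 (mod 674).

199

-2497 = -4×674 + 199, so -2497 ≡ 199 (mod 674).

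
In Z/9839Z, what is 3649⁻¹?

666

9839 = 2×3649 + 2541
3649 = 1×2541 + 1108
2541 = 2×1108 + 325
1108 = 3×325 + 133
325 = 2×133 + 59
133 = 2×59 + 15
59 = 3×15 + 14
15 = 1×14 + 1
14 = 14×1 + 0
gcd(3649, 9839) = 1, so the inverse exists.
Back-substitute for 1:
1 = 1×15 − 1×14
  = −1×59 + 4×15
  = 4×133 − 9×59
  = −9×325 + 22×133
  = 22×1108 − 75×325
  = −75×2541 + 172×1108
  = 172×3649 − 247×2541
  = −247×9839 + 666×3649
So 3649⁻¹ ≡ 666 (mod 9839).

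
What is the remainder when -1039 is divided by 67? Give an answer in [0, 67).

33

-1039 = -16·67 + 33, so -1039 ≡ 33 (mod 67).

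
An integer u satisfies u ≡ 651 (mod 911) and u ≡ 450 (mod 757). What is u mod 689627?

911⁻¹ mod 757: 911·408 ≡ 1 (mod 757), so 911⁻¹ ≡ 408.
u = 651 + 911·((450 − 651)·408 mod 757) = 651 + 911·505 = 460706.

460706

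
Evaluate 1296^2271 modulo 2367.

999

1296^1 ≡ 1296 (mod 2367)
1296^2 ≡ 1296^2 = 1679616 ≡ 1413 (mod 2367)
1296^4 ≡ 1413^2 = 1996569 ≡ 1188 (mod 2367)
1296^8 ≡ 1188^2 = 1411344 ≡ 612 (mod 2367)
1296^16 ≡ 612^2 = 374544 ≡ 558 (mod 2367)
1296^32 ≡ 558^2 = 311364 ≡ 1287 (mod 2367)
1296^64 ≡ 1287^2 = 1656369 ≡ 1836 (mod 2367)
1296^128 ≡ 1836^2 = 3370896 ≡ 288 (mod 2367)
1296^256 ≡ 288^2 = 82944 ≡ 99 (mod 2367)
1296^512 ≡ 99^2 = 9801 ≡ 333 (mod 2367)
1296^1024 ≡ 333^2 = 110889 ≡ 2007 (mod 2367)
1296^2048 ≡ 2007^2 = 4028049 ≡ 1782 (mod 2367)
1296^2271 = 1296^2048 · 1296^128 · 1296^64 · 1296^16 · 1296^8 · 1296^4 · 1296^2 · 1296^1 ≡ 1782 · 288 · 1836 · 558 · 612 · 1188 · 1413 · 1296 (mod 2367).
Accumulate the product:
1782 · 288 = 513216 ≡ 1944
1944 · 1836 = 3569184 ≡ 2115
2115 · 558 = 1180170 ≡ 1404
1404 · 612 = 859248 ≡ 27
27 · 1188 = 32076 ≡ 1305
1305 · 1413 = 1843965 ≡ 72
72 · 1296 = 93312 ≡ 999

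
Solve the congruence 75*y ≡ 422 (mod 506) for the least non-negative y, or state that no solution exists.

262

gcd(75, 506) = 1, so a unique solution mod 506 exists.
75⁻¹ ≡ 27 (mod 506).
y ≡ 27*422 ≡ 262 (mod 506).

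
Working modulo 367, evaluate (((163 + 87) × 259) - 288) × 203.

163 + 87 = 250
250 × 259 = 64750 ≡ 158 (mod 367)
158 - 288 = -130 ≡ 237 (mod 367)
237 × 203 = 48111 ≡ 34 (mod 367)

34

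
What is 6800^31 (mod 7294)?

31 in binary is 11111, i.e. 31 = 16 + 8 + 4 + 2 + 1.
6800^1 ≡ 6800 (mod 7294)
6800^2 ≡ 6800^2 = 46240000 ≡ 3334 (mod 7294)
6800^4 ≡ 3334^2 = 11115556 ≡ 6794 (mod 7294)
6800^8 ≡ 6794^2 = 46158436 ≡ 2004 (mod 7294)
6800^16 ≡ 2004^2 = 4016016 ≡ 4316 (mod 7294)
6800^31 = 6800^16 × 6800^8 × 6800^4 × 6800^2 × 6800^1 ≡ 4316 × 2004 × 6794 × 3334 × 6800 (mod 7294).
Accumulate the product:
4316 × 2004 = 8649264 ≡ 5874
5874 × 6794 = 39907956 ≡ 2482
2482 × 3334 = 8274988 ≡ 3592
3592 × 6800 = 24425600 ≡ 5288

5288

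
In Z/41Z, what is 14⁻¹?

3

41 = 2*14 + 13
14 = 1*13 + 1
13 = 13*1 + 0
gcd(14, 41) = 1, so the inverse exists.
Bézout: 1 = −1*41 + 3*14.
So 14⁻¹ ≡ 3 (mod 41).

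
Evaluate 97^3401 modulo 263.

15

Compute successive squares:
3401 in binary is 110101001001, i.e. 3401 = 2048 + 1024 + 256 + 64 + 8 + 1.
97^1 ≡ 97 (mod 263)
97^2 ≡ 97^2 = 9409 ≡ 204 (mod 263)
97^4 ≡ 204^2 = 41616 ≡ 62 (mod 263)
97^8 ≡ 62^2 = 3844 ≡ 162 (mod 263)
97^16 ≡ 162^2 = 26244 ≡ 207 (mod 263)
97^32 ≡ 207^2 = 42849 ≡ 243 (mod 263)
97^64 ≡ 243^2 = 59049 ≡ 137 (mod 263)
97^128 ≡ 137^2 = 18769 ≡ 96 (mod 263)
97^256 ≡ 96^2 = 9216 ≡ 11 (mod 263)
97^512 ≡ 11^2 = 121 (mod 263)
97^1024 ≡ 121^2 = 14641 ≡ 176 (mod 263)
97^2048 ≡ 176^2 = 30976 ≡ 205 (mod 263)
97^3401 = 97^2048 · 97^1024 · 97^256 · 97^64 · 97^8 · 97^1 ≡ 205 · 176 · 11 · 137 · 162 · 97 (mod 263).
Accumulate the product:
205 · 176 = 36080 ≡ 49
49 · 11 = 539 ≡ 13
13 · 137 = 1781 ≡ 203
203 · 162 = 32886 ≡ 11
11 · 97 = 1067 ≡ 15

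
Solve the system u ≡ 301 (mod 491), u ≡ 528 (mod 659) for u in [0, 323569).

491⁻¹ mod 659: 491*608 ≡ 1 (mod 659), so 491⁻¹ ≡ 608.
u = 301 + 491*((528 − 301)*608 mod 659) = 301 + 491*285 = 140236.
Check: 140236 mod 491 = 301, 140236 mod 659 = 528. ✓

140236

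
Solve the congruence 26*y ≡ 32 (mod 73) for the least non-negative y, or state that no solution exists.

gcd(26, 73) = 1, so a unique solution mod 73 exists.
26⁻¹ ≡ 59 (mod 73).
y ≡ 59*32 ≡ 63 (mod 73).

63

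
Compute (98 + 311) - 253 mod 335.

98 + 311 = 409 ≡ 74 (mod 335)
74 - 253 = -179 ≡ 156 (mod 335)

156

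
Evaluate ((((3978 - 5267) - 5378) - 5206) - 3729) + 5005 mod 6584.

3978 - 5267 = -1289 ≡ 5295 (mod 6584)
5295 - 5378 = -83 ≡ 6501 (mod 6584)
6501 - 5206 = 1295
1295 - 3729 = -2434 ≡ 4150 (mod 6584)
4150 + 5005 = 9155 ≡ 2571 (mod 6584)

2571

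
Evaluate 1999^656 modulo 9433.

2767

Using repeated squaring:
656 in binary is 1010010000, i.e. 656 = 512 + 128 + 16.
1999^1 ≡ 1999 (mod 9433)
1999^2 ≡ 1999^2 = 3996001 ≡ 5842 (mod 9433)
1999^4 ≡ 5842^2 = 34128964 ≡ 370 (mod 9433)
1999^8 ≡ 370^2 = 136900 ≡ 4838 (mod 9433)
1999^16 ≡ 4838^2 = 23406244 ≡ 2971 (mod 9433)
1999^32 ≡ 2971^2 = 8826841 ≡ 6986 (mod 9433)
1999^64 ≡ 6986^2 = 48804196 ≡ 7287 (mod 9433)
1999^128 ≡ 7287^2 = 53100369 ≡ 2012 (mod 9433)
1999^256 ≡ 2012^2 = 4048144 ≡ 1387 (mod 9433)
1999^512 ≡ 1387^2 = 1923769 ≡ 8870 (mod 9433)
1999^656 = 1999^512 × 1999^128 × 1999^16 ≡ 8870 × 2012 × 2971 (mod 9433).
Accumulate the product:
8870 × 2012 = 17846440 ≡ 8637
8637 × 2971 = 25660527 ≡ 2767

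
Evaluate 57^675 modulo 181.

Using repeated squaring:
675 in binary is 1010100011, i.e. 675 = 512 + 128 + 32 + 2 + 1.
57^1 ≡ 57 (mod 181)
57^2 ≡ 57^2 = 3249 ≡ 172 (mod 181)
57^4 ≡ 172^2 = 29584 ≡ 81 (mod 181)
57^8 ≡ 81^2 = 6561 ≡ 45 (mod 181)
57^16 ≡ 45^2 = 2025 ≡ 34 (mod 181)
57^32 ≡ 34^2 = 1156 ≡ 70 (mod 181)
57^64 ≡ 70^2 = 4900 ≡ 13 (mod 181)
57^128 ≡ 13^2 = 169 (mod 181)
57^256 ≡ 169^2 = 28561 ≡ 144 (mod 181)
57^512 ≡ 144^2 = 20736 ≡ 102 (mod 181)
57^675 = 57^512 · 57^128 · 57^32 · 57^2 · 57^1 ≡ 102 · 169 · 70 · 172 · 57 (mod 181).
Accumulate the product:
102 · 169 = 17238 ≡ 43
43 · 70 = 3010 ≡ 114
114 · 172 = 19608 ≡ 60
60 · 57 = 3420 ≡ 162

162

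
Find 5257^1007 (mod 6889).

Using repeated squaring:
1007 in binary is 1111101111, i.e. 1007 = 512 + 256 + 128 + 64 + 32 + 8 + 4 + 2 + 1.
5257^1 ≡ 5257 (mod 6889)
5257^2 ≡ 5257^2 = 27636049 ≡ 4270 (mod 6889)
5257^4 ≡ 4270^2 = 18232900 ≡ 4606 (mod 6889)
5257^8 ≡ 4606^2 = 21215236 ≡ 4005 (mod 6889)
5257^16 ≡ 4005^2 = 16040025 ≡ 2433 (mod 6889)
5257^32 ≡ 2433^2 = 5919489 ≡ 1838 (mod 6889)
5257^64 ≡ 1838^2 = 3378244 ≡ 2634 (mod 6889)
5257^128 ≡ 2634^2 = 6937956 ≡ 733 (mod 6889)
5257^256 ≡ 733^2 = 537289 ≡ 6836 (mod 6889)
5257^512 ≡ 6836^2 = 46730896 ≡ 2809 (mod 6889)
5257^1007 = 5257^512 × 5257^256 × 5257^128 × 5257^64 × 5257^32 × 5257^8 × 5257^4 × 5257^2 × 5257^1 ≡ 2809 × 6836 × 733 × 2634 × 1838 × 4005 × 4606 × 4270 × 5257 (mod 6889).
Accumulate the product:
2809 × 6836 = 19202324 ≡ 2681
2681 × 733 = 1965173 ≡ 1808
1808 × 2634 = 4762272 ≡ 1973
1973 × 1838 = 3626374 ≡ 2760
2760 × 4005 = 11053800 ≡ 3844
3844 × 4606 = 17705464 ≡ 734
734 × 4270 = 3134180 ≡ 6574
6574 × 5257 = 34559518 ≡ 4294

4294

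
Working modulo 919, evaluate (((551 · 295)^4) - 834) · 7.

749

551 · 295 = 162545 ≡ 801 (mod 919)
(801)^4 ≡ 22 (mod 919)
22 - 834 = -812 ≡ 107 (mod 919)
107 · 7 = 749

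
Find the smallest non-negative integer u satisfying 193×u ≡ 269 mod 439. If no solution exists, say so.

gcd(193, 439) = 1, so a unique solution mod 439 exists.
193⁻¹ ≡ 323 (mod 439).
u ≡ 323×269 ≡ 404 (mod 439).

404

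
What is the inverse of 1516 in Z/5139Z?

4939

5139 = 3·1516 + 591
1516 = 2·591 + 334
591 = 1·334 + 257
334 = 1·257 + 77
257 = 3·77 + 26
77 = 2·26 + 25
26 = 1·25 + 1
25 = 25·1 + 0
gcd(1516, 5139) = 1, so the inverse exists.
Back-substitute for 1:
1 = 1·26 − 1·25
  = −1·77 + 3·26
  = 3·257 − 10·77
  = −10·334 + 13·257
  = 13·591 − 23·334
  = −23·1516 + 59·591
  = 59·5139 − 200·1516
So 1516⁻¹ ≡ −200 ≡ 4939 (mod 5139).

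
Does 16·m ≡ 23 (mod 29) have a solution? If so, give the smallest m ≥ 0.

25

gcd(16, 29) = 1, so a unique solution mod 29 exists.
16⁻¹ ≡ 20 (mod 29).
m ≡ 20·23 ≡ 25 (mod 29).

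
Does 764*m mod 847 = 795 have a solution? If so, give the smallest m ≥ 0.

368

gcd(764, 847) = 1, so a unique solution mod 847 exists.
764⁻¹ ≡ 449 (mod 847).
m ≡ 449*795 ≡ 368 (mod 847).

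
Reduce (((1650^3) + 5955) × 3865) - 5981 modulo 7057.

(1650)^3 ≡ 5764 (mod 7057)
5764 + 5955 = 11719 ≡ 4662 (mod 7057)
4662 × 3865 = 18018630 ≡ 2109 (mod 7057)
2109 - 5981 = -3872 ≡ 3185 (mod 7057)

3185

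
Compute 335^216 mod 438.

Using repeated squaring:
335^1 ≡ 335 (mod 438)
335^2 ≡ 335^2 = 112225 ≡ 97 (mod 438)
335^4 ≡ 97^2 = 9409 ≡ 211 (mod 438)
335^8 ≡ 211^2 = 44521 ≡ 283 (mod 438)
335^16 ≡ 283^2 = 80089 ≡ 373 (mod 438)
335^32 ≡ 373^2 = 139129 ≡ 283 (mod 438)
335^64 ≡ 283^2 = 80089 ≡ 373 (mod 438)
335^128 ≡ 373^2 = 139129 ≡ 283 (mod 438)
335^216 = 335^128 * 335^64 * 335^16 * 335^8 ≡ 283 * 373 * 373 * 283 (mod 438).
Accumulate the product:
283 * 373 = 105559 ≡ 1
1 * 373 = 373
373 * 283 = 105559 ≡ 1

1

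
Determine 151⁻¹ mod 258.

Run the extended Euclidean algorithm:
258 = 1×151 + 107
151 = 1×107 + 44
107 = 2×44 + 19
44 = 2×19 + 6
19 = 3×6 + 1
6 = 6×1 + 0
gcd(151, 258) = 1, so the inverse exists.
Bézout: 1 = 24×258 − 41×151.
So 151⁻¹ ≡ −41 ≡ 217 (mod 258).

217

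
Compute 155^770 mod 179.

770 in binary is 1100000010, i.e. 770 = 512 + 256 + 2.
155^1 ≡ 155 (mod 179)
155^2 ≡ 155^2 = 24025 ≡ 39 (mod 179)
155^4 ≡ 39^2 = 1521 ≡ 89 (mod 179)
155^8 ≡ 89^2 = 7921 ≡ 45 (mod 179)
155^16 ≡ 45^2 = 2025 ≡ 56 (mod 179)
155^32 ≡ 56^2 = 3136 ≡ 93 (mod 179)
155^64 ≡ 93^2 = 8649 ≡ 57 (mod 179)
155^128 ≡ 57^2 = 3249 ≡ 27 (mod 179)
155^256 ≡ 27^2 = 729 ≡ 13 (mod 179)
155^512 ≡ 13^2 = 169 (mod 179)
155^770 = 155^512 * 155^256 * 155^2 ≡ 169 * 13 * 39 (mod 179).
Accumulate the product:
169 * 13 = 2197 ≡ 49
49 * 39 = 1911 ≡ 121

121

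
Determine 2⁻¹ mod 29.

29 = 14·2 + 1
2 = 2·1 + 0
gcd(2, 29) = 1, so the inverse exists.
Bézout: 1 = 1·29 − 14·2.
So 2⁻¹ ≡ −14 ≡ 15 (mod 29).

15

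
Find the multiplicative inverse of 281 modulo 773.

762

By the extended Euclidean algorithm:
773 = 2×281 + 211
281 = 1×211 + 70
211 = 3×70 + 1
70 = 70×1 + 0
gcd(281, 773) = 1, so the inverse exists.
Back-substitute for 1:
1 = 1×211 − 3×70
  = −3×281 + 4×211
  = 4×773 − 11×281
So 281⁻¹ ≡ −11 ≡ 762 (mod 773).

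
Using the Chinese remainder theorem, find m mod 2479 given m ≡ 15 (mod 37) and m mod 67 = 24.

2235

37⁻¹ mod 67: 37*29 ≡ 1 (mod 67), so 37⁻¹ ≡ 29.
m = 15 + 37*((24 − 15)*29 mod 67) = 15 + 37*60 = 2235.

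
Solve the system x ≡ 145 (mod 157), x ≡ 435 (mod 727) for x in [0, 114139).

4070

157⁻¹ mod 727: 157·514 ≡ 1 (mod 727), so 157⁻¹ ≡ 514.
x = 145 + 157·((435 − 145)·514 mod 727) = 145 + 157·25 = 4070.
Check: 4070 mod 157 = 145, 4070 mod 727 = 435. ✓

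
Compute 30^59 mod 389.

150

Compute successive squares:
30^1 ≡ 30 (mod 389)
30^2 ≡ 30^2 = 900 ≡ 122 (mod 389)
30^4 ≡ 122^2 = 14884 ≡ 102 (mod 389)
30^8 ≡ 102^2 = 10404 ≡ 290 (mod 389)
30^16 ≡ 290^2 = 84100 ≡ 76 (mod 389)
30^32 ≡ 76^2 = 5776 ≡ 330 (mod 389)
30^59 = 30^32 * 30^16 * 30^8 * 30^2 * 30^1 ≡ 330 * 76 * 290 * 122 * 30 (mod 389).
Accumulate the product:
330 * 76 = 25080 ≡ 184
184 * 290 = 53360 ≡ 67
67 * 122 = 8174 ≡ 5
5 * 30 = 150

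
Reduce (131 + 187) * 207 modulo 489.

131 + 187 = 318
318 * 207 = 65826 ≡ 300 (mod 489)

300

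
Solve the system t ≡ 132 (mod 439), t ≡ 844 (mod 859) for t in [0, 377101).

132271

439⁻¹ mod 859: 439*407 ≡ 1 (mod 859), so 439⁻¹ ≡ 407.
t = 132 + 439*((844 − 132)*407 mod 859) = 132 + 439*301 = 132271.
Check: 132271 mod 439 = 132, 132271 mod 859 = 844. ✓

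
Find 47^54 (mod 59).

35

Using repeated squaring:
47^1 ≡ 47 (mod 59)
47^2 ≡ 47^2 = 2209 ≡ 26 (mod 59)
47^4 ≡ 26^2 = 676 ≡ 27 (mod 59)
47^8 ≡ 27^2 = 729 ≡ 21 (mod 59)
47^16 ≡ 21^2 = 441 ≡ 28 (mod 59)
47^32 ≡ 28^2 = 784 ≡ 17 (mod 59)
47^54 = 47^32 * 47^16 * 47^4 * 47^2 ≡ 17 * 28 * 27 * 26 (mod 59).
Accumulate the product:
17 * 28 = 476 ≡ 4
4 * 27 = 108 ≡ 49
49 * 26 = 1274 ≡ 35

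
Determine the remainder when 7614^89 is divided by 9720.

Compute successive squares:
89 in binary is 1011001, i.e. 89 = 64 + 16 + 8 + 1.
7614^1 ≡ 7614 (mod 9720)
7614^2 ≡ 7614^2 = 57972996 ≡ 2916 (mod 9720)
7614^4 ≡ 2916^2 = 8503056 ≡ 7776 (mod 9720)
7614^8 ≡ 7776^2 = 60466176 ≡ 7776 (mod 9720)
7614^16 ≡ 7776^2 = 60466176 ≡ 7776 (mod 9720)
7614^32 ≡ 7776^2 = 60466176 ≡ 7776 (mod 9720)
7614^64 ≡ 7776^2 = 60466176 ≡ 7776 (mod 9720)
7614^89 = 7614^64 × 7614^16 × 7614^8 × 7614^1 ≡ 7776 × 7776 × 7776 × 7614 (mod 9720).
Accumulate the product:
7776 × 7776 = 60466176 ≡ 7776
7776 × 7776 = 60466176 ≡ 7776
7776 × 7614 = 59206464 ≡ 1944

1944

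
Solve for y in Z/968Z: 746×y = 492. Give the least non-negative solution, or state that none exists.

194

gcd(746, 968) = 2, and 2 | 492, so solutions exist.
Divide through by 2: 373×y = 246 (mod 484).
373⁻¹ ≡ 109 (mod 484).
y ≡ 109×246 ≡ 194 (mod 484).
The smallest non-negative solution is y = 194.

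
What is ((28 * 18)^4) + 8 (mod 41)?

39

28 * 18 = 504 ≡ 12 (mod 41)
(12)^4 ≡ 31 (mod 41)
31 + 8 = 39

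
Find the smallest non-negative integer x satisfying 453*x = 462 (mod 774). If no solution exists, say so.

136

gcd(453, 774) = 3, and 3 | 462, so solutions exist.
Divide through by 3: 151*x ≡ 154 (mod 258).
151⁻¹ ≡ 217 (mod 258).
x ≡ 217*154 ≡ 136 (mod 258).
The smallest non-negative solution is x = 136.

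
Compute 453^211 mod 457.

16

By square-and-multiply:
211 in binary is 11010011, i.e. 211 = 128 + 64 + 16 + 2 + 1.
453^1 ≡ 453 (mod 457)
453^2 ≡ 453^2 = 205209 ≡ 16 (mod 457)
453^4 ≡ 16^2 = 256 (mod 457)
453^8 ≡ 256^2 = 65536 ≡ 185 (mod 457)
453^16 ≡ 185^2 = 34225 ≡ 407 (mod 457)
453^32 ≡ 407^2 = 165649 ≡ 215 (mod 457)
453^64 ≡ 215^2 = 46225 ≡ 68 (mod 457)
453^128 ≡ 68^2 = 4624 ≡ 54 (mod 457)
453^211 = 453^128 · 453^64 · 453^16 · 453^2 · 453^1 ≡ 54 · 68 · 407 · 16 · 453 (mod 457).
Accumulate the product:
54 · 68 = 3672 ≡ 16
16 · 407 = 6512 ≡ 114
114 · 16 = 1824 ≡ 453
453 · 453 = 205209 ≡ 16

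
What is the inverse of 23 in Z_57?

5

Apply the Euclidean algorithm and back-substitute:
57 = 2*23 + 11
23 = 2*11 + 1
11 = 11*1 + 0
gcd(23, 57) = 1, so the inverse exists.
Bézout: 1 = −2*57 + 5*23.
So 23⁻¹ ≡ 5 (mod 57).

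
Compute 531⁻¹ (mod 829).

829 = 1×531 + 298
531 = 1×298 + 233
298 = 1×233 + 65
233 = 3×65 + 38
65 = 1×38 + 27
38 = 1×27 + 11
27 = 2×11 + 5
11 = 2×5 + 1
5 = 5×1 + 0
gcd(531, 829) = 1, so the inverse exists.
Bézout: 1 = −98×829 + 153×531.
So 531⁻¹ ≡ 153 (mod 829).

153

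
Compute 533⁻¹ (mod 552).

29

552 = 1·533 + 19
533 = 28·19 + 1
19 = 19·1 + 0
gcd(533, 552) = 1, so the inverse exists.
Bézout: 1 = −28·552 + 29·533.
So 533⁻¹ ≡ 29 (mod 552).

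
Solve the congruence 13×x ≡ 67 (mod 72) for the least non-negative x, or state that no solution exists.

gcd(13, 72) = 1, so a unique solution mod 72 exists.
13⁻¹ ≡ 61 (mod 72).
x ≡ 61×67 ≡ 55 (mod 72).

55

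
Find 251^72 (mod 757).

160

Using repeated squaring:
72 in binary is 1001000, i.e. 72 = 64 + 8.
251^1 ≡ 251 (mod 757)
251^2 ≡ 251^2 = 63001 ≡ 170 (mod 757)
251^4 ≡ 170^2 = 28900 ≡ 134 (mod 757)
251^8 ≡ 134^2 = 17956 ≡ 545 (mod 757)
251^16 ≡ 545^2 = 297025 ≡ 281 (mod 757)
251^32 ≡ 281^2 = 78961 ≡ 233 (mod 757)
251^64 ≡ 233^2 = 54289 ≡ 542 (mod 757)
251^72 = 251^64 * 251^8 ≡ 542 * 545 (mod 757).
542 * 545 = 295390 ≡ 160 (mod 757).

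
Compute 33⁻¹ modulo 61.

Run the extended Euclidean algorithm:
61 = 1×33 + 28
33 = 1×28 + 5
28 = 5×5 + 3
5 = 1×3 + 2
3 = 1×2 + 1
2 = 2×1 + 0
gcd(33, 61) = 1, so the inverse exists.
Back-substitute for 1:
1 = 1×3 − 1×2
  = −1×5 + 2×3
  = 2×28 − 11×5
  = −11×33 + 13×28
  = 13×61 − 24×33
So 33⁻¹ ≡ −24 ≡ 37 (mod 61).

37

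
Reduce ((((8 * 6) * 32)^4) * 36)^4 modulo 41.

8 * 6 = 48 ≡ 7 (mod 41)
7 * 32 = 224 ≡ 19 (mod 41)
(19)^4 ≡ 23 (mod 41)
23 * 36 = 828 ≡ 8 (mod 41)
(8)^4 ≡ 37 (mod 41)

37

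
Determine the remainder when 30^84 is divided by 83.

84 in binary is 1010100, i.e. 84 = 64 + 16 + 4.
30^1 ≡ 30 (mod 83)
30^2 ≡ 30^2 = 900 ≡ 70 (mod 83)
30^4 ≡ 70^2 = 4900 ≡ 3 (mod 83)
30^8 ≡ 3^2 = 9 (mod 83)
30^16 ≡ 9^2 = 81 (mod 83)
30^32 ≡ 81^2 = 6561 ≡ 4 (mod 83)
30^64 ≡ 4^2 = 16 (mod 83)
30^84 = 30^64 * 30^16 * 30^4 ≡ 16 * 81 * 3 (mod 83).
Accumulate the product:
16 * 81 = 1296 ≡ 51
51 * 3 = 153 ≡ 70

70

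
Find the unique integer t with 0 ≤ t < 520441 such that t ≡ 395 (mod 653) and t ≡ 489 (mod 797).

653⁻¹ mod 797: 653*559 ≡ 1 (mod 797), so 653⁻¹ ≡ 559.
t = 395 + 653*((489 − 395)*559 mod 797) = 395 + 653*741 = 484268.

484268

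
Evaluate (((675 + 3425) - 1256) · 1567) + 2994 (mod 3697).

675 + 3425 = 4100 ≡ 403 (mod 3697)
403 - 1256 = -853 ≡ 2844 (mod 3697)
2844 · 1567 = 4456548 ≡ 1663 (mod 3697)
1663 + 2994 = 4657 ≡ 960 (mod 3697)

960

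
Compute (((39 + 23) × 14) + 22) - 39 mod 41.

39 + 23 = 62 ≡ 21 (mod 41)
21 × 14 = 294 ≡ 7 (mod 41)
7 + 22 = 29
29 - 39 = -10 ≡ 31 (mod 41)

31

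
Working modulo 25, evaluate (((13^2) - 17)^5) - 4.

(13)^2 ≡ 19 (mod 25)
19 - 17 = 2
(2)^5 ≡ 7 (mod 25)
7 - 4 = 3

3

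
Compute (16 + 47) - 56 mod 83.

16 + 47 = 63
63 - 56 = 7

7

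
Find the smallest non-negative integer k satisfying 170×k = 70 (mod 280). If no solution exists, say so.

7

gcd(170, 280) = 10, and 10 | 70, so solutions exist.
Divide through by 10: 17×k mod 28 = 7.
17⁻¹ ≡ 5 (mod 28).
k ≡ 5×7 ≡ 7 (mod 28).
The smallest non-negative solution is k = 7.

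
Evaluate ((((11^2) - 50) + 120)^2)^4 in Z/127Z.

64

(11)^2 ≡ 121 (mod 127)
121 - 50 = 71
71 + 120 = 191 ≡ 64 (mod 127)
(64)^2 ≡ 32 (mod 127)
(32)^4 ≡ 64 (mod 127)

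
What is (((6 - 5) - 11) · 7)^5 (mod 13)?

8

6 - 5 = 1
1 - 11 = -10 ≡ 3 (mod 13)
3 · 7 = 21 ≡ 8 (mod 13)
(8)^5 ≡ 8 (mod 13)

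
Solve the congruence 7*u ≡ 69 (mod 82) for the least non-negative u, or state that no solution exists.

gcd(7, 82) = 1, so a unique solution mod 82 exists.
7⁻¹ ≡ 47 (mod 82).
u ≡ 47*69 ≡ 45 (mod 82).

45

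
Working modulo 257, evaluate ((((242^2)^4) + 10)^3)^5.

215

(242)^2 ≡ 225 (mod 257)
(225)^4 ≡ 16 (mod 257)
16 + 10 = 26
(26)^3 ≡ 100 (mod 257)
(100)^5 ≡ 215 (mod 257)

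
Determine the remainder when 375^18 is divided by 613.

442

375^1 ≡ 375 (mod 613)
375^2 ≡ 375^2 = 140625 ≡ 248 (mod 613)
375^4 ≡ 248^2 = 61504 ≡ 204 (mod 613)
375^8 ≡ 204^2 = 41616 ≡ 545 (mod 613)
375^16 ≡ 545^2 = 297025 ≡ 333 (mod 613)
375^18 = 375^16 * 375^2 ≡ 333 * 248 (mod 613).
333 * 248 = 82584 ≡ 442 (mod 613).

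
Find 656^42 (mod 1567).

524

42 in binary is 101010, i.e. 42 = 32 + 8 + 2.
656^1 ≡ 656 (mod 1567)
656^2 ≡ 656^2 = 430336 ≡ 978 (mod 1567)
656^4 ≡ 978^2 = 956484 ≡ 614 (mod 1567)
656^8 ≡ 614^2 = 376996 ≡ 916 (mod 1567)
656^16 ≡ 916^2 = 839056 ≡ 711 (mod 1567)
656^32 ≡ 711^2 = 505521 ≡ 947 (mod 1567)
656^42 = 656^32 × 656^8 × 656^2 ≡ 947 × 916 × 978 (mod 1567).
Accumulate the product:
947 × 916 = 867452 ≡ 901
901 × 978 = 881178 ≡ 524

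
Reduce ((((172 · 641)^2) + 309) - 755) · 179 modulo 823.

172 · 641 = 110252 ≡ 793 (mod 823)
(793)^2 ≡ 77 (mod 823)
77 + 309 = 386
386 - 755 = -369 ≡ 454 (mod 823)
454 · 179 = 81266 ≡ 612 (mod 823)

612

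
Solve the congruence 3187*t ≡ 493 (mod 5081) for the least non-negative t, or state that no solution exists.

gcd(3187, 5081) = 1, so a unique solution mod 5081 exists.
3187⁻¹ ≡ 2401 (mod 5081).
t ≡ 2401*493 ≡ 4901 (mod 5081).

4901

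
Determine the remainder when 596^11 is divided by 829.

Using repeated squaring:
11 in binary is 1011, i.e. 11 = 8 + 2 + 1.
596^1 ≡ 596 (mod 829)
596^2 ≡ 596^2 = 355216 ≡ 404 (mod 829)
596^4 ≡ 404^2 = 163216 ≡ 732 (mod 829)
596^8 ≡ 732^2 = 535824 ≡ 290 (mod 829)
596^11 = 596^8 · 596^2 · 596^1 ≡ 290 · 404 · 596 (mod 829).
Accumulate the product:
290 · 404 = 117160 ≡ 271
271 · 596 = 161516 ≡ 690

690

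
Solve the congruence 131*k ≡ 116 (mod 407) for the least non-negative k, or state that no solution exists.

324

gcd(131, 407) = 1, so a unique solution mod 407 exists.
131⁻¹ ≡ 87 (mod 407).
k ≡ 87*116 ≡ 324 (mod 407).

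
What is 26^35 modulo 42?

By square-and-multiply:
35 in binary is 100011, i.e. 35 = 32 + 2 + 1.
26^1 ≡ 26 (mod 42)
26^2 ≡ 26^2 = 676 ≡ 4 (mod 42)
26^4 ≡ 4^2 = 16 (mod 42)
26^8 ≡ 16^2 = 256 ≡ 4 (mod 42)
26^16 ≡ 4^2 = 16 (mod 42)
26^32 ≡ 16^2 = 256 ≡ 4 (mod 42)
26^35 = 26^32 * 26^2 * 26^1 ≡ 4 * 4 * 26 (mod 42).
Accumulate the product:
4 * 4 = 16
16 * 26 = 416 ≡ 38

38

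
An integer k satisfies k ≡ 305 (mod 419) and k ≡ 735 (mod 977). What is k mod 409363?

221537

419⁻¹ mod 977: 419×492 ≡ 1 (mod 977), so 419⁻¹ ≡ 492.
k = 305 + 419×((735 − 305)×492 mod 977) = 305 + 419×528 = 221537.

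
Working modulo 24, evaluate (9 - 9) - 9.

15

9 - 9 = 0
0 - 9 = -9 ≡ 15 (mod 24)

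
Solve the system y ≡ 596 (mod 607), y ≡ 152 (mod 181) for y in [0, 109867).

16985

607⁻¹ mod 181: 607·99 ≡ 1 (mod 181), so 607⁻¹ ≡ 99.
y = 596 + 607·((152 − 596)·99 mod 181) = 596 + 607·27 = 16985.
Check: 16985 mod 607 = 596, 16985 mod 181 = 152. ✓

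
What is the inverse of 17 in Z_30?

23

30 = 1×17 + 13
17 = 1×13 + 4
13 = 3×4 + 1
4 = 4×1 + 0
gcd(17, 30) = 1, so the inverse exists.
Bézout: 1 = 4×30 − 7×17.
So 17⁻¹ ≡ −7 ≡ 23 (mod 30).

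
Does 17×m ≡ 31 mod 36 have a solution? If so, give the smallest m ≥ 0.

23

gcd(17, 36) = 1, so a unique solution mod 36 exists.
17⁻¹ ≡ 17 (mod 36).
m ≡ 17×31 ≡ 23 (mod 36).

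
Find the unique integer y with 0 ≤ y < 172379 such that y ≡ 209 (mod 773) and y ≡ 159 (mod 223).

62822

773⁻¹ mod 223: 773·208 ≡ 1 (mod 223), so 773⁻¹ ≡ 208.
y = 209 + 773·((159 − 209)·208 mod 223) = 209 + 773·81 = 62822.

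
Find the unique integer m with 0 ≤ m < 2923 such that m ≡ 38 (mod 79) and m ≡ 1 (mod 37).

38

79⁻¹ mod 37: 79·15 ≡ 1 (mod 37), so 79⁻¹ ≡ 15.
m = 38 + 79·((1 − 38)·15 mod 37) = 38 + 79·0 = 38.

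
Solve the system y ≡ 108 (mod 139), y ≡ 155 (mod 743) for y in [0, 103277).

139⁻¹ mod 743: 139×294 ≡ 1 (mod 743), so 139⁻¹ ≡ 294.
y = 108 + 139×((155 − 108)×294 mod 743) = 108 + 139×444 = 61824.
Check: 61824 mod 139 = 108, 61824 mod 743 = 155. ✓

61824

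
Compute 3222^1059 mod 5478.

By square-and-multiply:
1059 in binary is 10000100011, i.e. 1059 = 1024 + 32 + 2 + 1.
3222^1 ≡ 3222 (mod 5478)
3222^2 ≡ 3222^2 = 10381284 ≡ 474 (mod 5478)
3222^4 ≡ 474^2 = 224676 ≡ 78 (mod 5478)
3222^8 ≡ 78^2 = 6084 ≡ 606 (mod 5478)
3222^16 ≡ 606^2 = 367236 ≡ 210 (mod 5478)
3222^32 ≡ 210^2 = 44100 ≡ 276 (mod 5478)
3222^64 ≡ 276^2 = 76176 ≡ 4962 (mod 5478)
3222^128 ≡ 4962^2 = 24621444 ≡ 3312 (mod 5478)
3222^256 ≡ 3312^2 = 10969344 ≡ 2388 (mod 5478)
3222^512 ≡ 2388^2 = 5702544 ≡ 5424 (mod 5478)
3222^1024 ≡ 5424^2 = 29419776 ≡ 2916 (mod 5478)
3222^1059 = 3222^1024 · 3222^32 · 3222^2 · 3222^1 ≡ 2916 · 276 · 474 · 3222 (mod 5478).
Accumulate the product:
2916 · 276 = 804816 ≡ 5028
5028 · 474 = 2383272 ≡ 342
342 · 3222 = 1101924 ≡ 846

846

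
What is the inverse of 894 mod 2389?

318

2389 = 2×894 + 601
894 = 1×601 + 293
601 = 2×293 + 15
293 = 19×15 + 8
15 = 1×8 + 7
8 = 1×7 + 1
7 = 7×1 + 0
gcd(894, 2389) = 1, so the inverse exists.
Bézout: 1 = −119×2389 + 318×894.
So 894⁻¹ ≡ 318 (mod 2389).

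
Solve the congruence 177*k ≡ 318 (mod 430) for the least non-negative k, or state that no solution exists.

gcd(177, 430) = 1, so a unique solution mod 430 exists.
177⁻¹ ≡ 413 (mod 430).
k ≡ 413*318 ≡ 184 (mod 430).

184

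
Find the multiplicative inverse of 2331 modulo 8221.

1118

8221 = 3*2331 + 1228
2331 = 1*1228 + 1103
1228 = 1*1103 + 125
1103 = 8*125 + 103
125 = 1*103 + 22
103 = 4*22 + 15
22 = 1*15 + 7
15 = 2*7 + 1
7 = 7*1 + 0
gcd(2331, 8221) = 1, so the inverse exists.
Bézout: 1 = −317*8221 + 1118*2331.
So 2331⁻¹ ≡ 1118 (mod 8221).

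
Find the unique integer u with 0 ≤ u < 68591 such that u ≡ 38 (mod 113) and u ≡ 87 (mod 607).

56538

113⁻¹ mod 607: 113×419 ≡ 1 (mod 607), so 113⁻¹ ≡ 419.
u = 38 + 113×((87 − 38)×419 mod 607) = 38 + 113×500 = 56538.
Check: 56538 mod 113 = 38, 56538 mod 607 = 87. ✓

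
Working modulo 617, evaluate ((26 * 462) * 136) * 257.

221

26 * 462 = 12012 ≡ 289 (mod 617)
289 * 136 = 39304 ≡ 433 (mod 617)
433 * 257 = 111281 ≡ 221 (mod 617)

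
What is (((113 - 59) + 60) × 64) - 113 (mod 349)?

203

113 - 59 = 54
54 + 60 = 114
114 × 64 = 7296 ≡ 316 (mod 349)
316 - 113 = 203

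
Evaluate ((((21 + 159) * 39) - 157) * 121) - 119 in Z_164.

21 + 159 = 180 ≡ 16 (mod 164)
16 * 39 = 624 ≡ 132 (mod 164)
132 - 157 = -25 ≡ 139 (mod 164)
139 * 121 = 16819 ≡ 91 (mod 164)
91 - 119 = -28 ≡ 136 (mod 164)

136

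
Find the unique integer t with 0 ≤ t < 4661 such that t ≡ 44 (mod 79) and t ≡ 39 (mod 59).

79⁻¹ mod 59: 79·3 ≡ 1 (mod 59), so 79⁻¹ ≡ 3.
t = 44 + 79·((39 − 44)·3 mod 59) = 44 + 79·44 = 3520.

3520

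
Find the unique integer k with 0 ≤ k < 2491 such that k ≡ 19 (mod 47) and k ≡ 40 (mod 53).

47⁻¹ mod 53: 47·44 ≡ 1 (mod 53), so 47⁻¹ ≡ 44.
k = 19 + 47·((40 − 19)·44 mod 53) = 19 + 47·23 = 1100.

1100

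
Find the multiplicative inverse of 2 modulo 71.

Apply the Euclidean algorithm and back-substitute:
71 = 35·2 + 1
2 = 2·1 + 0
gcd(2, 71) = 1, so the inverse exists.
Bézout: 1 = 1·71 − 35·2.
So 2⁻¹ ≡ −35 ≡ 36 (mod 71).

36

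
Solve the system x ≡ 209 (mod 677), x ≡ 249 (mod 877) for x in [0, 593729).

677⁻¹ mod 877: 677*57 ≡ 1 (mod 877), so 677⁻¹ ≡ 57.
x = 209 + 677*((249 − 209)*57 mod 877) = 209 + 677*526 = 356311.

356311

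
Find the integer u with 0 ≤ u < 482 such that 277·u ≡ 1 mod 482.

By the extended Euclidean algorithm:
482 = 1*277 + 205
277 = 1*205 + 72
205 = 2*72 + 61
72 = 1*61 + 11
61 = 5*11 + 6
11 = 1*6 + 5
6 = 1*5 + 1
5 = 5*1 + 0
gcd(277, 482) = 1, so the inverse exists.
Back-substitute for 1:
1 = 1*6 − 1*5
  = −1*11 + 2*6
  = 2*61 − 11*11
  = −11*72 + 13*61
  = 13*205 − 37*72
  = −37*277 + 50*205
  = 50*482 − 87*277
So 277⁻¹ ≡ −87 ≡ 395 (mod 482).

395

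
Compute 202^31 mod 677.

31 in binary is 11111, i.e. 31 = 16 + 8 + 4 + 2 + 1.
202^1 ≡ 202 (mod 677)
202^2 ≡ 202^2 = 40804 ≡ 184 (mod 677)
202^4 ≡ 184^2 = 33856 ≡ 6 (mod 677)
202^8 ≡ 6^2 = 36 (mod 677)
202^16 ≡ 36^2 = 1296 ≡ 619 (mod 677)
202^31 = 202^16 * 202^8 * 202^4 * 202^2 * 202^1 ≡ 619 * 36 * 6 * 184 * 202 (mod 677).
Accumulate the product:
619 * 36 = 22284 ≡ 620
620 * 6 = 3720 ≡ 335
335 * 184 = 61640 ≡ 33
33 * 202 = 6666 ≡ 573

573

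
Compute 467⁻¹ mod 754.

754 = 1*467 + 287
467 = 1*287 + 180
287 = 1*180 + 107
180 = 1*107 + 73
107 = 1*73 + 34
73 = 2*34 + 5
34 = 6*5 + 4
5 = 1*4 + 1
4 = 4*1 + 0
gcd(467, 754) = 1, so the inverse exists.
Back-substitute for 1:
1 = 1*5 − 1*4
  = −1*34 + 7*5
  = 7*73 − 15*34
  = −15*107 + 22*73
  = 22*180 − 37*107
  = −37*287 + 59*180
  = 59*467 − 96*287
  = −96*754 + 155*467
So 467⁻¹ ≡ 155 (mod 754).

155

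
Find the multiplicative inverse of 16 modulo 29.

20

29 = 1×16 + 13
16 = 1×13 + 3
13 = 4×3 + 1
3 = 3×1 + 0
gcd(16, 29) = 1, so the inverse exists.
Back-substitute for 1:
1 = 1×13 − 4×3
  = −4×16 + 5×13
  = 5×29 − 9×16
So 16⁻¹ ≡ −9 ≡ 20 (mod 29).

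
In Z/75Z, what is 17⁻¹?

75 = 4*17 + 7
17 = 2*7 + 3
7 = 2*3 + 1
3 = 3*1 + 0
gcd(17, 75) = 1, so the inverse exists.
Bézout: 1 = 5*75 − 22*17.
So 17⁻¹ ≡ −22 ≡ 53 (mod 75).

53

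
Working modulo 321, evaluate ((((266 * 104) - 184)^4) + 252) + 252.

285

266 * 104 = 27664 ≡ 58 (mod 321)
58 - 184 = -126 ≡ 195 (mod 321)
(195)^4 ≡ 102 (mod 321)
102 + 252 = 354 ≡ 33 (mod 321)
33 + 252 = 285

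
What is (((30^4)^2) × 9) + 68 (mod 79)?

9

(30)^4 ≡ 13 (mod 79)
(13)^2 ≡ 11 (mod 79)
11 × 9 = 99 ≡ 20 (mod 79)
20 + 68 = 88 ≡ 9 (mod 79)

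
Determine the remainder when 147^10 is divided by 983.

By square-and-multiply:
147^1 ≡ 147 (mod 983)
147^2 ≡ 147^2 = 21609 ≡ 966 (mod 983)
147^4 ≡ 966^2 = 933156 ≡ 289 (mod 983)
147^8 ≡ 289^2 = 83521 ≡ 949 (mod 983)
147^10 = 147^8 · 147^2 ≡ 949 · 966 (mod 983).
949 · 966 = 916734 ≡ 578 (mod 983).

578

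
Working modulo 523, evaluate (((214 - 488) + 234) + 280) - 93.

214 - 488 = -274 ≡ 249 (mod 523)
249 + 234 = 483
483 + 280 = 763 ≡ 240 (mod 523)
240 - 93 = 147

147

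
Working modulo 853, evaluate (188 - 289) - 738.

14

188 - 289 = -101 ≡ 752 (mod 853)
752 - 738 = 14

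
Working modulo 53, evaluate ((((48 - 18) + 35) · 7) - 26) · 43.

48 - 18 = 30
30 + 35 = 65 ≡ 12 (mod 53)
12 · 7 = 84 ≡ 31 (mod 53)
31 - 26 = 5
5 · 43 = 215 ≡ 3 (mod 53)

3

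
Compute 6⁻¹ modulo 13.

13 = 2·6 + 1
6 = 6·1 + 0
gcd(6, 13) = 1, so the inverse exists.
Back-substitute for 1:
1 = 1·13 − 2·6
So 6⁻¹ ≡ −2 ≡ 11 (mod 13).

11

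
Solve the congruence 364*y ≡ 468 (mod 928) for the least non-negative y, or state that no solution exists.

167

gcd(364, 928) = 4, and 4 | 468, so solutions exist.
Divide through by 4: 91*y ≡ 117 mod 232.
91⁻¹ ≡ 51 (mod 232).
y ≡ 51*117 ≡ 167 (mod 232).
The smallest non-negative solution is y = 167.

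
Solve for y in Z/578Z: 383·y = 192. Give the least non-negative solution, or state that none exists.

gcd(383, 578) = 1, so a unique solution mod 578 exists.
383⁻¹ ≡ 495 (mod 578).
y ≡ 495·192 ≡ 248 (mod 578).

248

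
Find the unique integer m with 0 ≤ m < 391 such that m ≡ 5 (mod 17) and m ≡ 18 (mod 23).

17⁻¹ mod 23: 17×19 ≡ 1 (mod 23), so 17⁻¹ ≡ 19.
m = 5 + 17×((18 − 5)×19 mod 23) = 5 + 17×17 = 294.
Check: 294 mod 17 = 5, 294 mod 23 = 18. ✓

294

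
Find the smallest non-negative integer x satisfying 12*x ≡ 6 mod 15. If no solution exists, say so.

gcd(12, 15) = 3, and 3 | 6, so solutions exist.
Divide through by 3: 4*x ≡ 2 mod 5.
4⁻¹ ≡ 4 (mod 5).
x ≡ 4*2 ≡ 3 (mod 5).
The smallest non-negative solution is x = 3.

3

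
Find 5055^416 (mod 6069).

Compute successive squares:
416 in binary is 110100000, i.e. 416 = 256 + 128 + 32.
5055^1 ≡ 5055 (mod 6069)
5055^2 ≡ 5055^2 = 25553025 ≡ 2535 (mod 6069)
5055^4 ≡ 2535^2 = 6426225 ≡ 5223 (mod 6069)
5055^8 ≡ 5223^2 = 27279729 ≡ 5643 (mod 6069)
5055^16 ≡ 5643^2 = 31843449 ≡ 5475 (mod 6069)
5055^32 ≡ 5475^2 = 29975625 ≡ 834 (mod 6069)
5055^64 ≡ 834^2 = 695556 ≡ 3690 (mod 6069)
5055^128 ≡ 3690^2 = 13616100 ≡ 3333 (mod 6069)
5055^256 ≡ 3333^2 = 11108889 ≡ 2619 (mod 6069)
5055^416 = 5055^256 * 5055^128 * 5055^32 ≡ 2619 * 3333 * 834 (mod 6069).
Accumulate the product:
2619 * 3333 = 8729127 ≡ 1905
1905 * 834 = 1588770 ≡ 4761

4761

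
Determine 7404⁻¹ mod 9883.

7487

9883 = 1·7404 + 2479
7404 = 2·2479 + 2446
2479 = 1·2446 + 33
2446 = 74·33 + 4
33 = 8·4 + 1
4 = 4·1 + 0
gcd(7404, 9883) = 1, so the inverse exists.
Back-substitute for 1:
1 = 1·33 − 8·4
  = −8·2446 + 593·33
  = 593·2479 − 601·2446
  = −601·7404 + 1795·2479
  = 1795·9883 − 2396·7404
So 7404⁻¹ ≡ −2396 ≡ 7487 (mod 9883).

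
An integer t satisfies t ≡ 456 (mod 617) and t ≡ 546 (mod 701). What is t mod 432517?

617⁻¹ mod 701: 617×242 ≡ 1 (mod 701), so 617⁻¹ ≡ 242.
t = 456 + 617×((546 − 456)×242 mod 701) = 456 + 617×49 = 30689.
Check: 30689 mod 617 = 456, 30689 mod 701 = 546. ✓

30689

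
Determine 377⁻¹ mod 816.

329

816 = 2·377 + 62
377 = 6·62 + 5
62 = 12·5 + 2
5 = 2·2 + 1
2 = 2·1 + 0
gcd(377, 816) = 1, so the inverse exists.
Back-substitute for 1:
1 = 1·5 − 2·2
  = −2·62 + 25·5
  = 25·377 − 152·62
  = −152·816 + 329·377
So 377⁻¹ ≡ 329 (mod 816).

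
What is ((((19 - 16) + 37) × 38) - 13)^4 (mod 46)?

19 - 16 = 3
3 + 37 = 40
40 × 38 = 1520 ≡ 2 (mod 46)
2 - 13 = -11 ≡ 35 (mod 46)
(35)^4 ≡ 13 (mod 46)

13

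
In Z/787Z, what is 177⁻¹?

249

787 = 4×177 + 79
177 = 2×79 + 19
79 = 4×19 + 3
19 = 6×3 + 1
3 = 3×1 + 0
gcd(177, 787) = 1, so the inverse exists.
Back-substitute for 1:
1 = 1×19 − 6×3
  = −6×79 + 25×19
  = 25×177 − 56×79
  = −56×787 + 249×177
So 177⁻¹ ≡ 249 (mod 787).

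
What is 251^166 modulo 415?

By square-and-multiply:
251^1 ≡ 251 (mod 415)
251^2 ≡ 251^2 = 63001 ≡ 336 (mod 415)
251^4 ≡ 336^2 = 112896 ≡ 16 (mod 415)
251^8 ≡ 16^2 = 256 (mod 415)
251^16 ≡ 256^2 = 65536 ≡ 381 (mod 415)
251^32 ≡ 381^2 = 145161 ≡ 326 (mod 415)
251^64 ≡ 326^2 = 106276 ≡ 36 (mod 415)
251^128 ≡ 36^2 = 1296 ≡ 51 (mod 415)
251^166 = 251^128 · 251^32 · 251^4 · 251^2 ≡ 51 · 326 · 16 · 336 (mod 415).
Accumulate the product:
51 · 326 = 16626 ≡ 26
26 · 16 = 416 ≡ 1
1 · 336 = 336

336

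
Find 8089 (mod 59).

8089 = 137*59 + 6, so 8089 ≡ 6 (mod 59).

6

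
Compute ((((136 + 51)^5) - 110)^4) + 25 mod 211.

136 + 51 = 187
(187)^5 ≡ 94 (mod 211)
94 - 110 = -16 ≡ 195 (mod 211)
(195)^4 ≡ 126 (mod 211)
126 + 25 = 151

151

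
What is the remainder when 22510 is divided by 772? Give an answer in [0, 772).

122

22510 = 29*772 + 122, so 22510 ≡ 122 (mod 772).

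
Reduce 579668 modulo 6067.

3303

579668 = 95×6067 + 3303, so 579668 ≡ 3303 (mod 6067).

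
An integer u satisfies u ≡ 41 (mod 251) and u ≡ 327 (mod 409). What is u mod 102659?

78855

251⁻¹ mod 409: 251·44 ≡ 1 (mod 409), so 251⁻¹ ≡ 44.
u = 41 + 251·((327 − 41)·44 mod 409) = 41 + 251·314 = 78855.
Check: 78855 mod 251 = 41, 78855 mod 409 = 327. ✓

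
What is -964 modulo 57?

5

-964 = -17×57 + 5, so -964 ≡ 5 (mod 57).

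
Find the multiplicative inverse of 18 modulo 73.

69

By the extended Euclidean algorithm:
73 = 4×18 + 1
18 = 18×1 + 0
gcd(18, 73) = 1, so the inverse exists.
Back-substitute for 1:
1 = 1×73 − 4×18
So 18⁻¹ ≡ −4 ≡ 69 (mod 73).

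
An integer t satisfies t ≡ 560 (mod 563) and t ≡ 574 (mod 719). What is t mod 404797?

563⁻¹ mod 719: 563*106 ≡ 1 (mod 719), so 563⁻¹ ≡ 106.
t = 560 + 563*((574 − 560)*106 mod 719) = 560 + 563*46 = 26458.

26458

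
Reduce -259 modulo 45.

11

-259 = -6×45 + 11, so -259 ≡ 11 (mod 45).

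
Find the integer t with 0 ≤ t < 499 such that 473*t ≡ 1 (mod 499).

403

Run the extended Euclidean algorithm:
499 = 1*473 + 26
473 = 18*26 + 5
26 = 5*5 + 1
5 = 5*1 + 0
gcd(473, 499) = 1, so the inverse exists.
Back-substitute for 1:
1 = 1*26 − 5*5
  = −5*473 + 91*26
  = 91*499 − 96*473
So 473⁻¹ ≡ −96 ≡ 403 (mod 499).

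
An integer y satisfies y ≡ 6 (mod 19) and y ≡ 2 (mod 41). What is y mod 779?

19⁻¹ mod 41: 19*13 ≡ 1 (mod 41), so 19⁻¹ ≡ 13.
y = 6 + 19*((2 − 6)*13 mod 41) = 6 + 19*30 = 576.

576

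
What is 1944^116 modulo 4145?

116 in binary is 1110100, i.e. 116 = 64 + 32 + 16 + 4.
1944^1 ≡ 1944 (mod 4145)
1944^2 ≡ 1944^2 = 3779136 ≡ 3041 (mod 4145)
1944^4 ≡ 3041^2 = 9247681 ≡ 186 (mod 4145)
1944^8 ≡ 186^2 = 34596 ≡ 1436 (mod 4145)
1944^16 ≡ 1436^2 = 2062096 ≡ 2031 (mod 4145)
1944^32 ≡ 2031^2 = 4124961 ≡ 686 (mod 4145)
1944^64 ≡ 686^2 = 470596 ≡ 2211 (mod 4145)
1944^116 = 1944^64 * 1944^32 * 1944^16 * 1944^4 ≡ 2211 * 686 * 2031 * 186 (mod 4145).
Accumulate the product:
2211 * 686 = 1516746 ≡ 3821
3821 * 2031 = 7760451 ≡ 1011
1011 * 186 = 188046 ≡ 1521

1521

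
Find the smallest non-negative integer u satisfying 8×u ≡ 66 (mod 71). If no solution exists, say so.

gcd(8, 71) = 1, so a unique solution mod 71 exists.
8⁻¹ ≡ 9 (mod 71).
u ≡ 9×66 ≡ 26 (mod 71).

26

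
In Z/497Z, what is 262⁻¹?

313

By the extended Euclidean algorithm:
497 = 1·262 + 235
262 = 1·235 + 27
235 = 8·27 + 19
27 = 1·19 + 8
19 = 2·8 + 3
8 = 2·3 + 2
3 = 1·2 + 1
2 = 2·1 + 0
gcd(262, 497) = 1, so the inverse exists.
Bézout: 1 = 97·497 − 184·262.
So 262⁻¹ ≡ −184 ≡ 313 (mod 497).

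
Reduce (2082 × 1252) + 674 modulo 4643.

2615

2082 × 1252 = 2606664 ≡ 1941 (mod 4643)
1941 + 674 = 2615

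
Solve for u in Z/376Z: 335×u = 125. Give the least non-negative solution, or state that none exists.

gcd(335, 376) = 1, so a unique solution mod 376 exists.
335⁻¹ ≡ 55 (mod 376).
u ≡ 55×125 ≡ 107 (mod 376).

107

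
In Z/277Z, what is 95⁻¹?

277 = 2*95 + 87
95 = 1*87 + 8
87 = 10*8 + 7
8 = 1*7 + 1
7 = 7*1 + 0
gcd(95, 277) = 1, so the inverse exists.
Back-substitute for 1:
1 = 1*8 − 1*7
  = −1*87 + 11*8
  = 11*95 − 12*87
  = −12*277 + 35*95
So 95⁻¹ ≡ 35 (mod 277).

35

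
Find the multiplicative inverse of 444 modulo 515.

By the extended Euclidean algorithm:
515 = 1×444 + 71
444 = 6×71 + 18
71 = 3×18 + 17
18 = 1×17 + 1
17 = 17×1 + 0
gcd(444, 515) = 1, so the inverse exists.
Back-substitute for 1:
1 = 1×18 − 1×17
  = −1×71 + 4×18
  = 4×444 − 25×71
  = −25×515 + 29×444
So 444⁻¹ ≡ 29 (mod 515).

29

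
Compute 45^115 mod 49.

By square-and-multiply:
115 in binary is 1110011, i.e. 115 = 64 + 32 + 16 + 2 + 1.
45^1 ≡ 45 (mod 49)
45^2 ≡ 45^2 = 2025 ≡ 16 (mod 49)
45^4 ≡ 16^2 = 256 ≡ 11 (mod 49)
45^8 ≡ 11^2 = 121 ≡ 23 (mod 49)
45^16 ≡ 23^2 = 529 ≡ 39 (mod 49)
45^32 ≡ 39^2 = 1521 ≡ 2 (mod 49)
45^64 ≡ 2^2 = 4 (mod 49)
45^115 = 45^64 · 45^32 · 45^16 · 45^2 · 45^1 ≡ 4 · 2 · 39 · 16 · 45 (mod 49).
Accumulate the product:
4 · 2 = 8
8 · 39 = 312 ≡ 18
18 · 16 = 288 ≡ 43
43 · 45 = 1935 ≡ 24

24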